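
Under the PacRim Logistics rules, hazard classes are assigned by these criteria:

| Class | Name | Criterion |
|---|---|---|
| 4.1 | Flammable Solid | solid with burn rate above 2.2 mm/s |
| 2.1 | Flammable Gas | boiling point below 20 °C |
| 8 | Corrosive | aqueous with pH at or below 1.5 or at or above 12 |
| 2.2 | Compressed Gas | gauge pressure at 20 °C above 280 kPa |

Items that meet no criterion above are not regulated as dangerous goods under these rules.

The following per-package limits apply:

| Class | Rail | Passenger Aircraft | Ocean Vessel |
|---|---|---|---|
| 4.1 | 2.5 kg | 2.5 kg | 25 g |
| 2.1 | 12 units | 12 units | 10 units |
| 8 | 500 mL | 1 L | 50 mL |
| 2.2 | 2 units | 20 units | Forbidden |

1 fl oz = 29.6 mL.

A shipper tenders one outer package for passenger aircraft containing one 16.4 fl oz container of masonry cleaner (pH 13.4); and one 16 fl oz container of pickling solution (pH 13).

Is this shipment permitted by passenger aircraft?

Yes

pH 13.4 meets the Class 8 criterion (Corrosive), so the masonry cleaner is Class 8.
pH 13 meets the Class 8 criterion (Corrosive), so the pickling solution is Class 8.
Class 8 net quantity: (one 16.4 fl oz container = 485.44 mL) + (one 16 fl oz container = 473.6 mL) = 959.04 mL.
That is within the Class 8 passenger aircraft limit of 1 L.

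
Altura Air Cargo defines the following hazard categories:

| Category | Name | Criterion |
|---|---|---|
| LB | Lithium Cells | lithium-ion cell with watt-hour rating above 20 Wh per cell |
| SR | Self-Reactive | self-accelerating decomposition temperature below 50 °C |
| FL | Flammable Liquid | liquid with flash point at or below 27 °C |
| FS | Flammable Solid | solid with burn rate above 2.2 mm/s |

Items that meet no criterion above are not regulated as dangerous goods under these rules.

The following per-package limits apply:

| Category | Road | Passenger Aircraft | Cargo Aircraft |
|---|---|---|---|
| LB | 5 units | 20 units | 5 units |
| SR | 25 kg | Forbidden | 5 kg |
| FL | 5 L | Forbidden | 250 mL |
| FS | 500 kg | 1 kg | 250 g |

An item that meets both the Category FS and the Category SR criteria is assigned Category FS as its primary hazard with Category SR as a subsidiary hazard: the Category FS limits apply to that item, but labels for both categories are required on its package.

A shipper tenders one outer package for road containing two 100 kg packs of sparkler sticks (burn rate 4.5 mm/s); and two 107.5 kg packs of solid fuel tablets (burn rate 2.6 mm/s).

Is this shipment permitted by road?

With burn rate 4.5 mm/s (> 2.2 mm/s), the sparkler sticks fall in Category FS.
Solid fuel tablets: burn rate 2.6 mm/s > 2.2 mm/s → Category FS (Flammable Solid).
Total Category FS: (two 100 kg packs = 200 kg) + (two 107.5 kg packs = 215 kg) = 415 kg.
415 kg is within the road limit of 500 kg for Category FS.

Yes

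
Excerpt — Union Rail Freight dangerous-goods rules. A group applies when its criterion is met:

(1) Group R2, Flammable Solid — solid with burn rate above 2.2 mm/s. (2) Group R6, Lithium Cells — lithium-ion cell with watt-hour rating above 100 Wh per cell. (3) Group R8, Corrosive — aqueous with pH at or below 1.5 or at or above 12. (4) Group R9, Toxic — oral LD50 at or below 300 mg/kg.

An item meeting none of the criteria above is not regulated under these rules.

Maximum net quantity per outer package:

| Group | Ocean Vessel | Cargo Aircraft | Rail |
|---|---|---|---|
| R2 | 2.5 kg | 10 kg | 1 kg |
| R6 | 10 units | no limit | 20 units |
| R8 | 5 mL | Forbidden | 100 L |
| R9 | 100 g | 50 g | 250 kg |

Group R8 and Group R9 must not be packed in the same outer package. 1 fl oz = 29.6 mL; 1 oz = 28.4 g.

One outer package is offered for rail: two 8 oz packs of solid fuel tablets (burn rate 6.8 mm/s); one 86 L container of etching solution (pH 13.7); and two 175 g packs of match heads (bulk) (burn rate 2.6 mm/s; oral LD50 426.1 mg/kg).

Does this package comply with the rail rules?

Yes

With burn rate 6.8 mm/s (> 2.2 mm/s), the solid fuel tablets fall in Group R2.
With pH 13.7 (≥ 12), the etching solution falls in Group R8.
Burn rate 2.6 mm/s meets the Group R2 criterion (Flammable Solid), so the match heads (bulk) are Group R2.
Group R2 net quantity: (two 8 oz packs = 454.4 g) + (two 175 g packs = 350 g) = 804.4 g.
804.4 g ≤ 1 kg (rail limit, Group R2) — within limit.
Group R8 quantity: 86 L.
That is within the Group R8 rail limit of 100 L.
The segregation rule (Group R8 with Group R9) does not apply to Group R2 with Group R8.
Every hazard group is within its rail limit and no segregation rule is violated.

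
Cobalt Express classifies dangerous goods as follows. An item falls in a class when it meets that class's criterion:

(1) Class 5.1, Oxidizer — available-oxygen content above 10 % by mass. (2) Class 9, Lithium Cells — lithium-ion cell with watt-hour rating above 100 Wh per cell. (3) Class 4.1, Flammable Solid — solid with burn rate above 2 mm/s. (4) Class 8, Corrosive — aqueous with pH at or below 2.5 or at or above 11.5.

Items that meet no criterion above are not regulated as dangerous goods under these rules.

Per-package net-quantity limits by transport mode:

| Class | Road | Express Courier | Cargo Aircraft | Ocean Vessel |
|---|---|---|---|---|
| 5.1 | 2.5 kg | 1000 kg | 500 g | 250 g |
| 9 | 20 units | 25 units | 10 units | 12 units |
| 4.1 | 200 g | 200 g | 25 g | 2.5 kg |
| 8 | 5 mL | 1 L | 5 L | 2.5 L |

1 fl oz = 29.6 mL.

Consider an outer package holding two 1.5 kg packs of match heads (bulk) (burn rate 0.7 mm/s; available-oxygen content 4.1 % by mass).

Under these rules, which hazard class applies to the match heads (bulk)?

available-oxygen content 4.1 % by mass is not above 10 % by mass, so Class 5.1 does not apply.
burn rate 0.7 mm/s is not above 2 mm/s, so Class 4.1 does not apply.
No criterion is met, so the item is not regulated.

Not regulated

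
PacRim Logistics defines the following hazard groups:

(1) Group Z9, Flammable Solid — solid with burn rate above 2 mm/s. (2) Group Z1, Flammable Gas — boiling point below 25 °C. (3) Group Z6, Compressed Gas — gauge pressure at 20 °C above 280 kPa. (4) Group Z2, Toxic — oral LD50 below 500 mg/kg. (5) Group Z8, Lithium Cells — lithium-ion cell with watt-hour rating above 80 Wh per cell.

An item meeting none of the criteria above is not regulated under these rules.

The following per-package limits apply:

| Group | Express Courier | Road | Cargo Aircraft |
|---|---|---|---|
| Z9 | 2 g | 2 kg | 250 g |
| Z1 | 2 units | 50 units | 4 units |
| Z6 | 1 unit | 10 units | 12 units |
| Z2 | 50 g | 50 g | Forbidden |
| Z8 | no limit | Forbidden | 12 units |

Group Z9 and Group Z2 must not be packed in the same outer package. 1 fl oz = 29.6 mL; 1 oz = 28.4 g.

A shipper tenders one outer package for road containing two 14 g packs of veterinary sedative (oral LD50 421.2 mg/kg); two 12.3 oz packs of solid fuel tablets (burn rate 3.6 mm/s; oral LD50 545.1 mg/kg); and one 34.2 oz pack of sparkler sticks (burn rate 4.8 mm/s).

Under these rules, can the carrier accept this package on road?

Oral LD50 421.2 mg/kg meets the Group Z2 criterion (Toxic), so the veterinary sedative is Group Z2.
The solid fuel tablets have burn rate 3.6 mm/s, which is > 2 mm/s, so they are Group Z9 (Flammable Solid).
Sparkler sticks: burn rate 4.8 mm/s > 2 mm/s → Group Z9 (Flammable Solid).
Total Group Z9: (two 12.3 oz packs = 698.64 g) + (one 34.2 oz pack = 971.28 g) = 1669.92 g.
1669.92 g is within the road limit of 2 kg for Group Z9.
Group Z2 quantity: two 14 g packs = 28 g.
28 g is within the road limit of 50 g for Group Z2.
Group Z9 and Group Z2 may not share an outer package.

No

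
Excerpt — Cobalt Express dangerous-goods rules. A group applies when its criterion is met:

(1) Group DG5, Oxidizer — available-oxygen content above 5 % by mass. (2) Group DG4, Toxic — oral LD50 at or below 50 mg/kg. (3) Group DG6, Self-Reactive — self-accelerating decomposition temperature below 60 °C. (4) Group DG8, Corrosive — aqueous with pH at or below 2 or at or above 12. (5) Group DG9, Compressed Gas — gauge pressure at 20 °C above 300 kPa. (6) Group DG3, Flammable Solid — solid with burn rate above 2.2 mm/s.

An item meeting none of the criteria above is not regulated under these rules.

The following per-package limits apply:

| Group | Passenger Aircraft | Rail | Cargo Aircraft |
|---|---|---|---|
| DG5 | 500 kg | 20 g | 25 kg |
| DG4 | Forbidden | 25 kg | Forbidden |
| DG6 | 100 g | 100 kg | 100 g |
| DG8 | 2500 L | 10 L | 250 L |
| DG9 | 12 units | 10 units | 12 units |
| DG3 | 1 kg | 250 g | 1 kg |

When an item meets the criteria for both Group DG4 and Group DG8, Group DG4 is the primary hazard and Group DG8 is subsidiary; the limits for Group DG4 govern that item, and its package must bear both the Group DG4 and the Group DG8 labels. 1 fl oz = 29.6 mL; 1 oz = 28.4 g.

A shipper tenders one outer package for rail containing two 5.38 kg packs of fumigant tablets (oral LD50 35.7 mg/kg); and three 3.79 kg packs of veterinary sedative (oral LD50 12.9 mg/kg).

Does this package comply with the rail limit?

Yes

Fumigant tablets: oral LD50 35.7 mg/kg ≤ 50 mg/kg → Group DG4 (Toxic).
Veterinary sedative: oral LD50 12.9 mg/kg ≤ 50 mg/kg → Group DG4 (Toxic).
Group DG4 net quantity: (two 5.38 kg packs = 10.76 kg) + (three 3.79 kg packs = 11.37 kg) = 22.13 kg.
That is within the Group DG4 rail limit of 25 kg.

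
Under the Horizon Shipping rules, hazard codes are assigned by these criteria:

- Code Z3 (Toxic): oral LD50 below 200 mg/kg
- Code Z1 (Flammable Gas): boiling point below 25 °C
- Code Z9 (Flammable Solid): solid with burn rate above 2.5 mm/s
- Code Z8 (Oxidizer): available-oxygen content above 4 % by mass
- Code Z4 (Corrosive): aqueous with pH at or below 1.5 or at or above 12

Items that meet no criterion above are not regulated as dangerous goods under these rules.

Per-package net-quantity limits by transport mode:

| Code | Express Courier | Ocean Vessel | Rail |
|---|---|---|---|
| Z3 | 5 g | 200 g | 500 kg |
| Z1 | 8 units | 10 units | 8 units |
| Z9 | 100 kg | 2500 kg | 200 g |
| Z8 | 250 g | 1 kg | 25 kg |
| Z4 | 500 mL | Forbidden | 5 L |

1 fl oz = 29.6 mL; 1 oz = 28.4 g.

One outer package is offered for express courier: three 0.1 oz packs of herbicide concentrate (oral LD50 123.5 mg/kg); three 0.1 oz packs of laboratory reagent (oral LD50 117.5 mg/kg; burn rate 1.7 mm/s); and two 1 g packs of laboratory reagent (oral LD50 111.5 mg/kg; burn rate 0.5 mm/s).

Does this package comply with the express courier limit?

No

The herbicide concentrate has oral LD50 123.5 mg/kg, which is < 200 mg/kg, so it is Code Z3 (Toxic).
Laboratory reagent: oral LD50 117.5 mg/kg < 200 mg/kg → Code Z3 (Toxic).
The laboratory reagent has oral LD50 111.5 mg/kg, which is < 200 mg/kg, so it is Code Z3 (Toxic).
Code Z3 net quantity: (three 0.1 oz packs = 8.52 g) + (three 0.1 oz packs = 8.52 g) + (two 1 g packs = 2 g) = 19.04 g.
19.04 g > 5 g (express courier limit, Code Z3) — over the limit.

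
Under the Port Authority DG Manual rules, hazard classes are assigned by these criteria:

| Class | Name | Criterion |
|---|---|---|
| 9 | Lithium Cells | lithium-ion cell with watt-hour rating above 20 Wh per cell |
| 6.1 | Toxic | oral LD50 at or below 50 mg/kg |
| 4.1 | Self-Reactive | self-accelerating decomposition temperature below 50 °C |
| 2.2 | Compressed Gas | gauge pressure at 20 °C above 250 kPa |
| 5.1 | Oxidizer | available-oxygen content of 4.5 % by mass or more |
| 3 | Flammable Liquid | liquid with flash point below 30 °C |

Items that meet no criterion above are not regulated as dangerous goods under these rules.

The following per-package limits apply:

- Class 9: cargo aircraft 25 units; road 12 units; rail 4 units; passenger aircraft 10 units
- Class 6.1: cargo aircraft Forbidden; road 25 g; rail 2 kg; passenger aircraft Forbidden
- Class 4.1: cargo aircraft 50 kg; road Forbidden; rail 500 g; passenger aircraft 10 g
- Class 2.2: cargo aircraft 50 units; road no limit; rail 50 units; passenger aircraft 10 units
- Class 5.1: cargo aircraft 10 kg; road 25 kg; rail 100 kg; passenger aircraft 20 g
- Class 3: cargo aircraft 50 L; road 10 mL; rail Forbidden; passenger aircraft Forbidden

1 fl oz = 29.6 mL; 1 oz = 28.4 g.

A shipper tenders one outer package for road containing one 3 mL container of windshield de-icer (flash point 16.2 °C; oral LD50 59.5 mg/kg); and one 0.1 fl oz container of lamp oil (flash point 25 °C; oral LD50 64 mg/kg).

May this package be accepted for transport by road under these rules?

Yes

With flash point 16.2 °C (< 30 °C), the windshield de-icer falls in Class 3.
Lamp oil: flash point 25 °C < 30 °C → Class 3 (Flammable Liquid).
Total Class 3: 3 mL + (one 0.1 fl oz container = 2.96 mL) = 5.96 mL.
5.96 mL ≤ 10 mL (road limit, Class 3) — within limit.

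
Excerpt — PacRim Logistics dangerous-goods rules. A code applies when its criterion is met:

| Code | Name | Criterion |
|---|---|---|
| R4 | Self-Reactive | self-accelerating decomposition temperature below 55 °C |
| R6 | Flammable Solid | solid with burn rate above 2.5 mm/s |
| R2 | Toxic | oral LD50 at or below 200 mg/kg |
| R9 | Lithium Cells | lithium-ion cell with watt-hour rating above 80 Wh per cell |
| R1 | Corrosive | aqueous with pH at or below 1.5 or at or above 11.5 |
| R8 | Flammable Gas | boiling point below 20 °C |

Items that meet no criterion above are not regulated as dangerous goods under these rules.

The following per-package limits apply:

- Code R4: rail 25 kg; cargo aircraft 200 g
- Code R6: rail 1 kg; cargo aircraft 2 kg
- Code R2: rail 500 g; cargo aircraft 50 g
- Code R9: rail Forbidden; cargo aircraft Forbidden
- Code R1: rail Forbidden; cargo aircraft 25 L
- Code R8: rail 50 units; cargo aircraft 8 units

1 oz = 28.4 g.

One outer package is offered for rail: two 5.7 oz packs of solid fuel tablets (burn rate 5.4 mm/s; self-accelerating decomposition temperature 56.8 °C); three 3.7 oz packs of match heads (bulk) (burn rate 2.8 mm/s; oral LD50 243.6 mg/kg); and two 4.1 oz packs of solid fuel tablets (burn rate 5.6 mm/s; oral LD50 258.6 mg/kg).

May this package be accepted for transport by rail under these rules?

With burn rate 5.4 mm/s (> 2.5 mm/s), the solid fuel tablets fall in Code R6.
Burn rate 2.8 mm/s meets the Code R6 criterion (Flammable Solid), so the match heads (bulk) are Code R6.
Solid fuel tablets: burn rate 5.6 mm/s > 2.5 mm/s → Code R6 (Flammable Solid).
Code R6 net quantity: (two 5.7 oz packs = 323.76 g) + (three 3.7 oz packs = 315.24 g) + (two 4.1 oz packs = 232.88 g) = 871.88 g.
871.88 g is within the rail limit of 1 kg for Code R6.

Yes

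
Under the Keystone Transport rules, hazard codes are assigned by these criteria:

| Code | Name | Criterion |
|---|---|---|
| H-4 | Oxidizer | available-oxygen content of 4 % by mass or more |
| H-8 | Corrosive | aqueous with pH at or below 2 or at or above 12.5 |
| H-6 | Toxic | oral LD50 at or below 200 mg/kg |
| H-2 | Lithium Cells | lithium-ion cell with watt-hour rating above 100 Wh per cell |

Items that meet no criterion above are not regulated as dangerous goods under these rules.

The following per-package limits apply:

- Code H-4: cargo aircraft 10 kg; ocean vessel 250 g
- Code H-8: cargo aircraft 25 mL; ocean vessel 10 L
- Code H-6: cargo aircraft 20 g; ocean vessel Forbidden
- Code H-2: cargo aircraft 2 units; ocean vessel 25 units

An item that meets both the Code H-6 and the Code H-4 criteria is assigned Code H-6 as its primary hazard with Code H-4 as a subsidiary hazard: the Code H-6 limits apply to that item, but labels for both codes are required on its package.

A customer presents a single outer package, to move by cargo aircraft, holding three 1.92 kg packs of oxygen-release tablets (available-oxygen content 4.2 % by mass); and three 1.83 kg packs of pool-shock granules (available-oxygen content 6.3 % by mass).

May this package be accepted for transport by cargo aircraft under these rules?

No

With available-oxygen content 4.2 % by mass (≥ 4 % by mass), the oxygen-release tablets fall in Code H-4.
The pool-shock granules have available-oxygen content 6.3 % by mass, which is ≥ 4 % by mass, so they are Code H-4 (Oxidizer).
Code H-4 net quantity: (three 1.92 kg packs = 5.76 kg) + (three 1.83 kg packs = 5.49 kg) = 11.25 kg.
11.25 kg > 10 kg (cargo aircraft limit, Code H-4) — over the limit.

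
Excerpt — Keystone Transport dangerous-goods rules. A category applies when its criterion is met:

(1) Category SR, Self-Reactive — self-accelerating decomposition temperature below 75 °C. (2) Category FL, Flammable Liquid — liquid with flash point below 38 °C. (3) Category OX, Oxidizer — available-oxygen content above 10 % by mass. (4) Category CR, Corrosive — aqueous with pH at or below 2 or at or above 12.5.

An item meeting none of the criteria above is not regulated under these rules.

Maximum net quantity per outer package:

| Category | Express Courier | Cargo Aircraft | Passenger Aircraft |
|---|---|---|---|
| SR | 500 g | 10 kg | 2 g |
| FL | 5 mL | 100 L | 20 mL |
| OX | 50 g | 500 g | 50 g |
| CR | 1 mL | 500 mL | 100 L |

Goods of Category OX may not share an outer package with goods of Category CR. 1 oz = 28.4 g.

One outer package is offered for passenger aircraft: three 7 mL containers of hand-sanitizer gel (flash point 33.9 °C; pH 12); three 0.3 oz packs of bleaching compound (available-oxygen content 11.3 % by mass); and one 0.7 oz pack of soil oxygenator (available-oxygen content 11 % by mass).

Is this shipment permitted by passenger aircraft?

No

The hand-sanitizer gel has flash point 33.9 °C, which is < 38 °C, so it is Category FL (Flammable Liquid).
The bleaching compound has available-oxygen content 11.3 % by mass, which is > 10 % by mass, so it is Category OX (Oxidizer).
Soil oxygenator: available-oxygen content 11 % by mass > 10 % by mass → Category OX (Oxidizer).
Category FL quantity: three 7 mL containers = 21 mL.
21 mL exceeds the passenger aircraft limit of 20 mL for Category FL.
Total Category OX: (three 0.3 oz packs = 25.56 g) + (one 0.7 oz pack = 19.88 g) = 45.44 g.
45.44 g is within the passenger aircraft limit of 50 g for Category OX.
The segregation rule (Category OX with Category CR) does not apply to Category FL with Category OX.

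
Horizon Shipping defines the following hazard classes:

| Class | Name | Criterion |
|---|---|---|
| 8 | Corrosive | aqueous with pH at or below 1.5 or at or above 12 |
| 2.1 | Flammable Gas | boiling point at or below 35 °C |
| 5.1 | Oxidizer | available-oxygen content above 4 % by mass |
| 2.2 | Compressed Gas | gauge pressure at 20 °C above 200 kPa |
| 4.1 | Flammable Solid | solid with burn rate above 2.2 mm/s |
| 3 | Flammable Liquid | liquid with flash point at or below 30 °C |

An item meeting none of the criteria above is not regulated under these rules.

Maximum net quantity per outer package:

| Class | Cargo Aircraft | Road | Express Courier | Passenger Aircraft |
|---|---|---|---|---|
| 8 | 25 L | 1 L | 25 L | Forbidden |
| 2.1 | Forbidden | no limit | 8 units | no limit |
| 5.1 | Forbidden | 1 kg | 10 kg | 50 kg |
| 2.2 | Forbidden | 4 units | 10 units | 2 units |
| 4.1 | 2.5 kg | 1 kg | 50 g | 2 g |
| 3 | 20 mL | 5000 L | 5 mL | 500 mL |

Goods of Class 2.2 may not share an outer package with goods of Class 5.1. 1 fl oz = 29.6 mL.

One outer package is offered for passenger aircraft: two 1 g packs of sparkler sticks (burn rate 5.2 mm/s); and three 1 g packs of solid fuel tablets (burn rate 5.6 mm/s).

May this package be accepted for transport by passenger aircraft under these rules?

With burn rate 5.2 mm/s (> 2.2 mm/s), the sparkler sticks fall in Class 4.1.
Burn rate 5.6 mm/s meets the Class 4.1 criterion (Flammable Solid), so the solid fuel tablets are Class 4.1.
Class 4.1 net quantity: (two 1 g packs = 2 g) + (three 1 g packs = 3 g) = 5 g.
5 g > 2 g (passenger aircraft limit, Class 4.1) — over the limit.

No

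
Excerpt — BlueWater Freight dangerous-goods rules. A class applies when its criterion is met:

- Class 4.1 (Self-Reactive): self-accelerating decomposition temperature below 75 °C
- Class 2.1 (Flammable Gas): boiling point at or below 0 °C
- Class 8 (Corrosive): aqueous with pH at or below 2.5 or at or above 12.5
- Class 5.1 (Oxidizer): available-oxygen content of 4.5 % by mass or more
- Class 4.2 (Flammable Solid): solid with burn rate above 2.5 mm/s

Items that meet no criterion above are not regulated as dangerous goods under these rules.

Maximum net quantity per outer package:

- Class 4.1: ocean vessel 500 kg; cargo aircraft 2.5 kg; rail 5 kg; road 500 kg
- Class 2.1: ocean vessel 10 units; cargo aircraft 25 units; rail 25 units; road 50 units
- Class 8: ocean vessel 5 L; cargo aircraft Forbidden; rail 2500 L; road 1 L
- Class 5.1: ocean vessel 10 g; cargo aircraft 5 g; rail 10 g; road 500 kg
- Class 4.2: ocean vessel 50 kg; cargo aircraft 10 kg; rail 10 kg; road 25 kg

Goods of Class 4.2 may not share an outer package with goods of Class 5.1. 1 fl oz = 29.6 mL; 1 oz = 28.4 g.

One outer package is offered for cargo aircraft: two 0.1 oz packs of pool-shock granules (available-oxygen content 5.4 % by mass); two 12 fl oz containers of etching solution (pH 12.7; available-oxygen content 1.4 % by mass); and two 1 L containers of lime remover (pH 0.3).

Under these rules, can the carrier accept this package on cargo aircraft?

No

Available-oxygen content 5.4 % by mass meets the Class 5.1 criterion (Oxidizer), so the pool-shock granules are Class 5.1.
With pH 12.7 (≥ 12.5), the etching solution falls in Class 8.
With pH 0.3 (≤ 2.5), the lime remover falls in Class 8.
Total Class 8: (two 12 fl oz containers = 710.4 mL) + (two 1 L containers = 2 L) = 2710.4 mL.
By cargo aircraft, Class 8 is Forbidden regardless of quantity.
Class 5.1 quantity: two 0.1 oz packs = 5.68 g.
That exceeds the Class 5.1 cargo aircraft limit of 5 g.
The segregation rule (Class 4.2 with Class 5.1) does not apply to Class 8 with Class 5.1.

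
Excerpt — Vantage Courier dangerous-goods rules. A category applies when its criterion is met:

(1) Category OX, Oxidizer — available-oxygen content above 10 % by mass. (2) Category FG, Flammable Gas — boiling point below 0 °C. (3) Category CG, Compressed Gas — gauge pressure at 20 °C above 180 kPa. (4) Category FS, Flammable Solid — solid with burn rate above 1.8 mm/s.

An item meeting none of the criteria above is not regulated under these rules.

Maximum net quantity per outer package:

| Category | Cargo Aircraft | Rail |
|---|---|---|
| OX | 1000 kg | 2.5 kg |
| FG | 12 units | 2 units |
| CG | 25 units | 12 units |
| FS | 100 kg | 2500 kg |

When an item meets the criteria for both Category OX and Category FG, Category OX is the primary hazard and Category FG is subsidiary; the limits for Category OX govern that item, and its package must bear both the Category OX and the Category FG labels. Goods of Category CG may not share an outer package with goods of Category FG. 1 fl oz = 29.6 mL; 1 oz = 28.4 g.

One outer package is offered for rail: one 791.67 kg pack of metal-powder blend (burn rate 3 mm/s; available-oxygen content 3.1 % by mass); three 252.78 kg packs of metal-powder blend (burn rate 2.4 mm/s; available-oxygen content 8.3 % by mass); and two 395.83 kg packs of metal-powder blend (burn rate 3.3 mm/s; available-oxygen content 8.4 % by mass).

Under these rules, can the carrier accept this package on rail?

Yes

With burn rate 3 mm/s (> 1.8 mm/s), the metal-powder blend falls in Category FS.
With burn rate 2.4 mm/s (> 1.8 mm/s), the metal-powder blend falls in Category FS.
Metal-powder blend: burn rate 3.3 mm/s > 1.8 mm/s → Category FS (Flammable Solid).
Category FS net quantity: 791.67 kg + (three 252.78 kg packs = 758.34 kg) + (two 395.83 kg packs = 791.66 kg) = 2341.67 kg.
2341.67 kg is within the rail limit of 2500 kg for Category FS.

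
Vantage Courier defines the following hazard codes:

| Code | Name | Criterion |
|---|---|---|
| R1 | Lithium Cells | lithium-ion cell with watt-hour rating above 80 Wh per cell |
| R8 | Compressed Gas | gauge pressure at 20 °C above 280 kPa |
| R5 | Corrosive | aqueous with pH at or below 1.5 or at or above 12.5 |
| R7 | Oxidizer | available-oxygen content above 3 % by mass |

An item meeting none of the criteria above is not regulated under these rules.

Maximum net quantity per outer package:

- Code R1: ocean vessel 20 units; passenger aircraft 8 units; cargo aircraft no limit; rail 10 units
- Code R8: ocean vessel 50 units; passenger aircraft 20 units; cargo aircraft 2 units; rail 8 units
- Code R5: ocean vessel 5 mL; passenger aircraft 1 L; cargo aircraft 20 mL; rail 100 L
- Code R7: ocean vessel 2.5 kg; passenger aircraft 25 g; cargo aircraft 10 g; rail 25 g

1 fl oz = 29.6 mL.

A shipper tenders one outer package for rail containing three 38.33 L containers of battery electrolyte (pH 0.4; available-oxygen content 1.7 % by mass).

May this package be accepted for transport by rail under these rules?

Battery electrolyte: pH 0.4 ≤ 1.5 → Code R5 (Corrosive).
Code R5 quantity: three 38.33 L containers = 114.99 L.
That exceeds the Code R5 rail limit of 100 L.

No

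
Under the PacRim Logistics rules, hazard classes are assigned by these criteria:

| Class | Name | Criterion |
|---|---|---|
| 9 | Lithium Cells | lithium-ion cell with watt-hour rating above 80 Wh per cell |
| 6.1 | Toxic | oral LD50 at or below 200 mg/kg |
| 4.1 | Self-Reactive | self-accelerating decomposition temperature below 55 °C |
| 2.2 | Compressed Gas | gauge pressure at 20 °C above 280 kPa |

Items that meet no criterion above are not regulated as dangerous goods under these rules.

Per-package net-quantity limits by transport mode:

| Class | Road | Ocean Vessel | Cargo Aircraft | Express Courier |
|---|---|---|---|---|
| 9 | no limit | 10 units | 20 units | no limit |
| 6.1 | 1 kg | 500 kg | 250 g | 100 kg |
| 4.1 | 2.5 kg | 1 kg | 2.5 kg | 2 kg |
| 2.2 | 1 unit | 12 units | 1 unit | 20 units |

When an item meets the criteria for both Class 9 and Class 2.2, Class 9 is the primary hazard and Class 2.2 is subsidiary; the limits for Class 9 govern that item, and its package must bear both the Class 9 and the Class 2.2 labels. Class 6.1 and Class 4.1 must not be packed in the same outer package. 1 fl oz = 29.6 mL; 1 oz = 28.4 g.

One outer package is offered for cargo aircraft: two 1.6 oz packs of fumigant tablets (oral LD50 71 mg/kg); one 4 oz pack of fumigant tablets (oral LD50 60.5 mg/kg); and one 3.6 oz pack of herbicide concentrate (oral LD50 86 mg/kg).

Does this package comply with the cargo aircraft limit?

With oral LD50 71 mg/kg (≤ 200 mg/kg), the fumigant tablets fall in Class 6.1.
The fumigant tablets have oral LD50 60.5 mg/kg, which is ≤ 200 mg/kg, so they are Class 6.1 (Toxic).
Oral LD50 86 mg/kg meets the Class 6.1 criterion (Toxic), so the herbicide concentrate is Class 6.1.
Total Class 6.1: (two 1.6 oz packs = 90.88 g) + (one 4 oz pack = 113.6 g) + (one 3.6 oz pack = 102.24 g) = 306.72 g.
306.72 g exceeds the cargo aircraft limit of 250 g for Class 6.1.

No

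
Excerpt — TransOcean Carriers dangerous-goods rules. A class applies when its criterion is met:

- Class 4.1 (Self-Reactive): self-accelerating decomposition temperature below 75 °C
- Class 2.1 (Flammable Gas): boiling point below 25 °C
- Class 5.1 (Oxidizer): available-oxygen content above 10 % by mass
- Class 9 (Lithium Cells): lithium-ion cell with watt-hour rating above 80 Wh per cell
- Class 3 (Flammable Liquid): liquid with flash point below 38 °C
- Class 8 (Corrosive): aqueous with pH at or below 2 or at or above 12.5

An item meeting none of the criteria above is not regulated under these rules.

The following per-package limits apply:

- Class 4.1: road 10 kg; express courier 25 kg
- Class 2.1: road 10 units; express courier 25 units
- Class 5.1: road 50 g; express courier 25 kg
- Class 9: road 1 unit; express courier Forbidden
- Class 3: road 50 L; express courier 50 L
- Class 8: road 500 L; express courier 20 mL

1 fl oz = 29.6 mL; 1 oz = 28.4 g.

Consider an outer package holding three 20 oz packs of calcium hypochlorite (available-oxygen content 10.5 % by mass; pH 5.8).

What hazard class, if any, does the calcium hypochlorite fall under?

Available-oxygen content 10.5 % by mass meets the Class 5.1 criterion (Oxidizer), so the calcium hypochlorite is Class 5.1.

Class 5.1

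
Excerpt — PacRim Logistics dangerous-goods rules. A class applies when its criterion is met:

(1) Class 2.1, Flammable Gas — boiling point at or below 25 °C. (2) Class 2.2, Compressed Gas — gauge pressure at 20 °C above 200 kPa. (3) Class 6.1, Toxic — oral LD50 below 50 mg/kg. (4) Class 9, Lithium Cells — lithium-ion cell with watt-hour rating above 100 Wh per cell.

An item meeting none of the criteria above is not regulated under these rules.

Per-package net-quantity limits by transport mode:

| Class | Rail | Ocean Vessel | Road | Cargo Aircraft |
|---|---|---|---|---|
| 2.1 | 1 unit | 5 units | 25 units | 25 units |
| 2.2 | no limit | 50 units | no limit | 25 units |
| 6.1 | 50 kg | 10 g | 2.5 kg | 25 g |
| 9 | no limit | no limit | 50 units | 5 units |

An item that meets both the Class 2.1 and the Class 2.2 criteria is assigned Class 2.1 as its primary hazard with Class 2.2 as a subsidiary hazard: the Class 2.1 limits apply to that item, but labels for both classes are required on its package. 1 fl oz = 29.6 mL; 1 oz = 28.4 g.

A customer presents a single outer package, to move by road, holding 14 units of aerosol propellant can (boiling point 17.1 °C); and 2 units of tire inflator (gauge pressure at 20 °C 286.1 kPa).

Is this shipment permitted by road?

Yes

The aerosol propellant can has boiling point 17.1 °C, which is ≤ 25 °C, so it is Class 2.1 (Flammable Gas).
Tire inflator: gauge pressure at 20 °C 286.1 kPa > 200 kPa → Class 2.2 (Compressed Gas).
Class 2.1 quantity: 14 units.
14 units is within the road limit of 25 units for Class 2.1.
Class 2.2 quantity: 2 units.
Class 2.2 has no per-package limit by road.
Every hazard class is within its road limit and no segregation rule is violated.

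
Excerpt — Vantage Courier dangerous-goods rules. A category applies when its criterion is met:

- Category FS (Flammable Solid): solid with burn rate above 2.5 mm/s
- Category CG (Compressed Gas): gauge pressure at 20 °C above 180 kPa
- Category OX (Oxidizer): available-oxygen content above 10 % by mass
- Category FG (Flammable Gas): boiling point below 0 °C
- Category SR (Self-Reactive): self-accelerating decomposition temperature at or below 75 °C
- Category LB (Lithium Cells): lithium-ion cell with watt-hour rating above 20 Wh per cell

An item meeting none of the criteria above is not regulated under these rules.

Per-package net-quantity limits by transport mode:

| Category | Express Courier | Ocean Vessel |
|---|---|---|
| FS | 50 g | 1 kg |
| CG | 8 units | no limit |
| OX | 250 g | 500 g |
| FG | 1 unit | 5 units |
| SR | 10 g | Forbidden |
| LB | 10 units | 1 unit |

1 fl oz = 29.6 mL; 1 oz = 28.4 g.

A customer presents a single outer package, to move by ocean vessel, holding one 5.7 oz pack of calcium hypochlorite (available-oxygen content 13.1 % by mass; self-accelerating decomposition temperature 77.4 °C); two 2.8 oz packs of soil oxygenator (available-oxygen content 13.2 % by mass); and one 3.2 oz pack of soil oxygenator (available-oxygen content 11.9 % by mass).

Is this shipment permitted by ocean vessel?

With available-oxygen content 13.1 % by mass (> 10 % by mass), the calcium hypochlorite falls in Category OX.
Available-oxygen content 13.2 % by mass meets the Category OX criterion (Oxidizer), so the soil oxygenator is Category OX.
Available-oxygen content 11.9 % by mass meets the Category OX criterion (Oxidizer), so the soil oxygenator is Category OX.
Total Category OX: (one 5.7 oz pack = 161.88 g) + (two 2.8 oz packs = 159.04 g) + (one 3.2 oz pack = 90.88 g) = 411.8 g.
That is within the Category OX ocean vessel limit of 500 g.

Yes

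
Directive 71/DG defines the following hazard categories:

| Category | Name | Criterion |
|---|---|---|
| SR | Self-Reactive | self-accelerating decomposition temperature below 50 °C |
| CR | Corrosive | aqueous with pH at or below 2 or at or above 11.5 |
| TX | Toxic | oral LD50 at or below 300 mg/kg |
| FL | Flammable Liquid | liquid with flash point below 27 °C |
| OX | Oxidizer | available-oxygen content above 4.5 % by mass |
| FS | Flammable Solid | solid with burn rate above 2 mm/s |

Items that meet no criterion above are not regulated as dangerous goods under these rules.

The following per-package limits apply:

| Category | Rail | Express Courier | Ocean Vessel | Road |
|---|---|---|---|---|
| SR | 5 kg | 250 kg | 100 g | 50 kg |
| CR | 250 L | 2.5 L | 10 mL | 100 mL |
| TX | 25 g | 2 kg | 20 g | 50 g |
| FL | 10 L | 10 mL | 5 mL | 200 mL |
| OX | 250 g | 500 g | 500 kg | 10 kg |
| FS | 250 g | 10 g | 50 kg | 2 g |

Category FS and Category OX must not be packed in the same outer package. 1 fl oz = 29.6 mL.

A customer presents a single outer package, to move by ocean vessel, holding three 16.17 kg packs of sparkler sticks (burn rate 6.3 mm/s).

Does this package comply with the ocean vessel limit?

Yes

With burn rate 6.3 mm/s (> 2 mm/s), the sparkler sticks fall in Category FS.
Category FS quantity: three 16.17 kg packs = 48.51 kg.
That is within the Category FS ocean vessel limit of 50 kg.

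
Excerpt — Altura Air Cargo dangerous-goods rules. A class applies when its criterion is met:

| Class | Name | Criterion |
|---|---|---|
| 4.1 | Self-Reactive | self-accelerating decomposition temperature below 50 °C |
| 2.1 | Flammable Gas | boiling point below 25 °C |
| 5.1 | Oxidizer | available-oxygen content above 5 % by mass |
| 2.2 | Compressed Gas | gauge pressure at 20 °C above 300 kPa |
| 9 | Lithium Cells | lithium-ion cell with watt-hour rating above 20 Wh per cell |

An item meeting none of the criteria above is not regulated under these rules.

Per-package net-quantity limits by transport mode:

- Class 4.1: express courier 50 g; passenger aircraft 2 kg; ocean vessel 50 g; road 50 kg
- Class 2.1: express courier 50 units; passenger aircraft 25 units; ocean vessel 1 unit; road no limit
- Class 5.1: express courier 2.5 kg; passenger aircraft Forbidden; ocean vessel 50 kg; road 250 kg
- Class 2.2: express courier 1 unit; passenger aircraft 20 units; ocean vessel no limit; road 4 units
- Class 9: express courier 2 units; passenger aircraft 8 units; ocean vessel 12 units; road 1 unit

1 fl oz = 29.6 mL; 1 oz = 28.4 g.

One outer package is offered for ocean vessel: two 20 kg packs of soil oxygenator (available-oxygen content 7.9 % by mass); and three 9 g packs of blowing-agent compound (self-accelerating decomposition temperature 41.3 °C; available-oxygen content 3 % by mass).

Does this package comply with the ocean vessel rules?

Yes

With available-oxygen content 7.9 % by mass (> 5 % by mass), the soil oxygenator falls in Class 5.1.
Self-accelerating decomposition temperature 41.3 °C meets the Class 4.1 criterion (Self-Reactive), so the blowing-agent compound is Class 4.1.
Class 4.1 quantity: three 9 g packs = 27 g.
27 g ≤ 50 g (ocean vessel limit, Class 4.1) — within limit.
Class 5.1 quantity: two 20 kg packs = 40 kg.
40 kg is within the ocean vessel limit of 50 kg for Class 5.1.
Every hazard class is within its ocean vessel limit and no segregation rule is violated.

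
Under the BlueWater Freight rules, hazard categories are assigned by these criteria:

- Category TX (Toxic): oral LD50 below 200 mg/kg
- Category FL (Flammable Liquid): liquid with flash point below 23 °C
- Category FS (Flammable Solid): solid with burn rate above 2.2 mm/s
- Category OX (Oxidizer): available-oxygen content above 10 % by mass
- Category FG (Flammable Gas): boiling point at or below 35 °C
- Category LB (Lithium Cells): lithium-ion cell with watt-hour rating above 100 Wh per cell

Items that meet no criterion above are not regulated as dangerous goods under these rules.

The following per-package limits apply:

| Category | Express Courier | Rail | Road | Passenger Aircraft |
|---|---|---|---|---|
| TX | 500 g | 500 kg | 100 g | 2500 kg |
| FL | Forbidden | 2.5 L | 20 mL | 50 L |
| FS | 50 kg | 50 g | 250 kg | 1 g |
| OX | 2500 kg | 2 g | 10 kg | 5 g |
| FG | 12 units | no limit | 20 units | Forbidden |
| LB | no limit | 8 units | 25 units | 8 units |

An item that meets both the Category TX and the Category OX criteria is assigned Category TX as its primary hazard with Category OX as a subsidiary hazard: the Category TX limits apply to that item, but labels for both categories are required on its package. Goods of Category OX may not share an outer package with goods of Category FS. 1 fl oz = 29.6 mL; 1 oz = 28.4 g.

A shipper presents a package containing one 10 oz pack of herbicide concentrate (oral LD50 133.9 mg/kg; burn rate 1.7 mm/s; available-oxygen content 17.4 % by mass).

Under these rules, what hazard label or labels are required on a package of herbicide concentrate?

Oral LD50 133.9 mg/kg meets the Category TX criterion (Toxic), so the herbicide concentrate is Category TX.
Herbicide concentrate: available-oxygen content 17.4 % by mass > 10 % by mass → Category OX (Oxidizer).
By the precedence rule Category TX is primary and Category OX is subsidiary, and that rule requires both labels on the package.

Category OX and TX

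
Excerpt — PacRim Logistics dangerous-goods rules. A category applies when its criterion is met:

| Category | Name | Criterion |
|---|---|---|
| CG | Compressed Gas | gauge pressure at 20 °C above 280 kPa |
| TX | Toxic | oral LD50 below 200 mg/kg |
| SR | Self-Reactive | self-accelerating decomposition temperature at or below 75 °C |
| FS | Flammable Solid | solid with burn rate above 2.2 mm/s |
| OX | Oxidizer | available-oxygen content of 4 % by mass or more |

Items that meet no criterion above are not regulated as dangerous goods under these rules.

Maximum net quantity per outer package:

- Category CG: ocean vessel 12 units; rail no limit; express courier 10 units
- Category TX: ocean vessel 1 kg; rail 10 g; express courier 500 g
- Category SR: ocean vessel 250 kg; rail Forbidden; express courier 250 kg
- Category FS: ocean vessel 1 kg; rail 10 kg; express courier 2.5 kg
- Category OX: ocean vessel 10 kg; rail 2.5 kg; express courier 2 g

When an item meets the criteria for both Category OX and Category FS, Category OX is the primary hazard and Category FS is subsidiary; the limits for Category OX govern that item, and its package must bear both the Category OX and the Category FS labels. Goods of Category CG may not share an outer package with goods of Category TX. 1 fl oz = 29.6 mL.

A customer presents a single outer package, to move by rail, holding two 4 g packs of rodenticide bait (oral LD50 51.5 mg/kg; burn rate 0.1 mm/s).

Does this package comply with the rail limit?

Oral LD50 51.5 mg/kg meets the Category TX criterion (Toxic), so the rodenticide bait is Category TX.
Category TX quantity: two 4 g packs = 8 g.
8 g ≤ 10 g (rail limit, Category TX) — within limit.

Yes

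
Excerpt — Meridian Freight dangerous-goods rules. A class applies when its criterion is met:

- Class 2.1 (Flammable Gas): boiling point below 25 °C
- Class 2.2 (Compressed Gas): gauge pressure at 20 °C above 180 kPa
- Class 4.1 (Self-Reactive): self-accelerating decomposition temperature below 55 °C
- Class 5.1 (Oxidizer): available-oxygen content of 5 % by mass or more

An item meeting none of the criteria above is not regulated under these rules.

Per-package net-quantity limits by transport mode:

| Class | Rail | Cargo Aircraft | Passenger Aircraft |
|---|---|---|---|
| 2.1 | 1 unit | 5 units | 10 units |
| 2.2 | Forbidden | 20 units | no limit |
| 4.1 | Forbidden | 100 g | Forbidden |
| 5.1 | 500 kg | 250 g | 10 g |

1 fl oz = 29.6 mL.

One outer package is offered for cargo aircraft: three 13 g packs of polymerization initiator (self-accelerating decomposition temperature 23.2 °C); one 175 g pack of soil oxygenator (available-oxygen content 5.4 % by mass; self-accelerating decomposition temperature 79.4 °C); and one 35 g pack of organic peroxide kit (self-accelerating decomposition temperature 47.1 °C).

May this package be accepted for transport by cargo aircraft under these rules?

Yes

With self-accelerating decomposition temperature 23.2 °C (< 55 °C), the polymerization initiator falls in Class 4.1.
Soil oxygenator: available-oxygen content 5.4 % by mass ≥ 5 % by mass → Class 5.1 (Oxidizer).
Self-accelerating decomposition temperature 47.1 °C meets the Class 4.1 criterion (Self-Reactive), so the organic peroxide kit is Class 4.1.
Total Class 4.1: (three 13 g packs = 39 g) + 35 g = 74 g.
74 g is within the cargo aircraft limit of 100 g for Class 4.1.
Class 5.1 quantity: 175 g.
175 g is within the cargo aircraft limit of 250 g for Class 5.1.
Every hazard class is within its cargo aircraft limit and no segregation rule is violated.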